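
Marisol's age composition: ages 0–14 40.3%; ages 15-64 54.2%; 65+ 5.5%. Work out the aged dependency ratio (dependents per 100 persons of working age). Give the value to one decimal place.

Old-age dependency ratio: 10.1

Old-age dependency ratio = 5.5 / 54.2 × 100 = 10.1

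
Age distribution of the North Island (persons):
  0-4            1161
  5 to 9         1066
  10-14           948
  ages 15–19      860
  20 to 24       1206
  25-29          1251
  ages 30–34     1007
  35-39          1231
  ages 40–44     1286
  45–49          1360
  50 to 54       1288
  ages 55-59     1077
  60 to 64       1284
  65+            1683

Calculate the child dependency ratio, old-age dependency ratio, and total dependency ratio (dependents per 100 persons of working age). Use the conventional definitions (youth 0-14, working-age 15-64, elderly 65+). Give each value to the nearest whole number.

Youth dependency ratio: 27
Old-age dependency ratio: 14
Total dependency ratio: 41

0–14: 1161 + 1066 + 948 = 3175
15–64: 860 + 1206 + 1251 + 1007 + 1231 + 1286 + 1360 + 1288 + 1077 + 1284 = 11850
65+: 1683
Youth dependency ratio = 3175 / 11850 × 100 = 27
Old-age dependency ratio = 1683 / 11850 × 100 = 14
Total dependency ratio = (3175 + 1683) / 11850 × 100 = 4858 / 11850 × 100 = 41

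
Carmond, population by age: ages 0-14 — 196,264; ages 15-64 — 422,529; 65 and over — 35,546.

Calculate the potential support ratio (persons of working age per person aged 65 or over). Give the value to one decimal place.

Potential support ratio = 422,529 / 35,546 = 11.9

Potential support ratio: 11.9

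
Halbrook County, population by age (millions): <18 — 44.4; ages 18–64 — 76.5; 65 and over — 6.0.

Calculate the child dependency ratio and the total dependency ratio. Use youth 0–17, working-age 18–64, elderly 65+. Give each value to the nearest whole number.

Youth dependency ratio = 44.4 / 76.5 × 100 = 58
Total dependency ratio = (44.4 + 6.0) / 76.5 × 100 = 50.4 / 76.5 × 100 = 66

Youth dependency ratio: 58
Total dependency ratio: 66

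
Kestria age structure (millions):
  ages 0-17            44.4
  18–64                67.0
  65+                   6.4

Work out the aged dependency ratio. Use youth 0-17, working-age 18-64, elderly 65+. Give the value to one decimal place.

Old-age dependency ratio: 9.6

Old-age dependency ratio = 6.4 / 67.0 × 100 = 9.6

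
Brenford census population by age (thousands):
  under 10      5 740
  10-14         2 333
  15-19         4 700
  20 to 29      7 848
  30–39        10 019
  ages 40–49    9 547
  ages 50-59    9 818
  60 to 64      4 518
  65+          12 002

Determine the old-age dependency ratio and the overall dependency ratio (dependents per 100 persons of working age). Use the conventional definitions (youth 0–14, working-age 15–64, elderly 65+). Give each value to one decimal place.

0–14: 5 740 + 2 333 = 8 073
15–64: 4 700 + 7 848 + 10 019 + 9 547 + 9 818 + 4 518 = 46 450
65+: 12 002
Old-age dependency ratio = 12 002 / 46 450 × 100 = 25.8
Total dependency ratio = (8 073 + 12 002) / 46 450 × 100 = 20 075 / 46 450 × 100 = 43.2

Old-age dependency ratio: 25.8
Total dependency ratio: 43.2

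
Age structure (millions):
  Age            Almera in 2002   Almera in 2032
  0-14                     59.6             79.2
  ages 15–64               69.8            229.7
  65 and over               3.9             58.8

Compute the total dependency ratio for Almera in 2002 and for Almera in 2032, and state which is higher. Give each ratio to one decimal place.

Almera in 2002: 91.0
Almera in 2032: 60.1
Higher: Almera in 2002

Almera in 2002: (59.6 + 3.9) / 69.8 × 100 = 63.5 / 69.8 × 100 = 91.0
Almera in 2032: (79.2 + 58.8) / 229.7 × 100 = 138.0 / 229.7 × 100 = 60.1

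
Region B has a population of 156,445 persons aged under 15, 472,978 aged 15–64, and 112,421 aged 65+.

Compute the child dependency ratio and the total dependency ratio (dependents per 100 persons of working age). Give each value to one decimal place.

Youth dependency ratio = 156,445 / 472,978 × 100 = 33.1
Total dependency ratio = (156,445 + 112,421) / 472,978 × 100 = 268,866 / 472,978 × 100 = 56.8

Youth dependency ratio: 33.1
Total dependency ratio: 56.8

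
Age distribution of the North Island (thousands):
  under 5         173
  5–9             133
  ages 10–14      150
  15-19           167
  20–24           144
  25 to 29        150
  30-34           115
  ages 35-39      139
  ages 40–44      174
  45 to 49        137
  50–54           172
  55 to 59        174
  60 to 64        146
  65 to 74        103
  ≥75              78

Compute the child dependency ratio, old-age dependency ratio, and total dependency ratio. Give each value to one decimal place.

Youth dependency ratio: 30.0
Old-age dependency ratio: 11.9
Total dependency ratio: 42.0

0–14: 173 + 133 + 150 = 456
15–64: 167 + 144 + 150 + 115 + 139 + 174 + 137 + 172 + 174 + 146 = 1518
65+: 103 + 78 = 181
Youth dependency ratio = 456 / 1518 × 100 = 30.0
Old-age dependency ratio = 181 / 1518 × 100 = 11.9
Total dependency ratio = (456 + 181) / 1518 × 100 = 637 / 1518 × 100 = 42.0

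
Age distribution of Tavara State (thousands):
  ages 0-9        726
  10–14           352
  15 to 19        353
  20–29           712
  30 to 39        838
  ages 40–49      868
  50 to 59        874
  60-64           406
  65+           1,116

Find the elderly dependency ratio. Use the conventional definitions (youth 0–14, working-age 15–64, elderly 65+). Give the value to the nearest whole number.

0–14: 726 + 352 = 1,078
15–64: 353 + 712 + 838 + 868 + 874 + 406 = 4,051
65+: 1,116
Old-age dependency ratio = 1,116 / 4,051 × 100 = 28

Old-age dependency ratio: 28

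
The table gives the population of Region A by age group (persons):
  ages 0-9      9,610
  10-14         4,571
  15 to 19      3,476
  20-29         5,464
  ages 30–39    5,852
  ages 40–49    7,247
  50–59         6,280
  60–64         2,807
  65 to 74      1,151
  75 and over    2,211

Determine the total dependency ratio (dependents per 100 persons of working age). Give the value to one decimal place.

0–14: 9,610 + 4,571 = 14,181
15–64: 3,476 + 5,464 + 5,852 + 7,247 + 6,280 + 2,807 = 31,126
65+: 1,151 + 2,211 = 3,362
Total dependency ratio = (14,181 + 3,362) / 31,126 × 100 = 17,543 / 31,126 × 100 = 56.4

Total dependency ratio: 56.4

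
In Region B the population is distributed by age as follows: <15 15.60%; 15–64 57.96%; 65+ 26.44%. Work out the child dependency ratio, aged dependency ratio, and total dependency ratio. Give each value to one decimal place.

Youth dependency ratio = 15.60 / 57.96 × 100 = 26.9
Old-age dependency ratio = 26.44 / 57.96 × 100 = 45.6
Total dependency ratio = (15.60 + 26.44) / 57.96 × 100 = 42.04 / 57.96 × 100 = 72.5

Youth dependency ratio: 26.9
Old-age dependency ratio: 45.6
Total dependency ratio: 72.5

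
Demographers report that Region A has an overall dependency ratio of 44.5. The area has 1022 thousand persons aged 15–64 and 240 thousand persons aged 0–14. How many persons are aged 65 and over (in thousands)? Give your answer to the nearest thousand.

Total dependency ratio = (youth + elderly) / working-age × 100
44.5 = (240 + E) / 1022 × 100
⇒ 215

Aged 65 and over: 215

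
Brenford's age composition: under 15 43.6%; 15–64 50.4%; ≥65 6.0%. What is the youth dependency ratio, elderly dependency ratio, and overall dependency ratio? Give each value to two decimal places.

Youth dependency ratio = 43.6 / 50.4 × 100 = 86.51
Old-age dependency ratio = 6.0 / 50.4 × 100 = 11.90
Total dependency ratio = (43.6 + 6.0) / 50.4 × 100 = 49.6 / 50.4 × 100 = 98.41

Youth dependency ratio: 86.51
Old-age dependency ratio: 11.90
Total dependency ratio: 98.41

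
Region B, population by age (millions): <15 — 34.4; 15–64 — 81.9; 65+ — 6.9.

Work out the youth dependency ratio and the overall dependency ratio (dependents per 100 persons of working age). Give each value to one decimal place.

Youth dependency ratio = 34.4 / 81.9 × 100 = 42.0
Total dependency ratio = (34.4 + 6.9) / 81.9 × 100 = 41.3 / 81.9 × 100 = 50.4

Youth dependency ratio: 42.0
Total dependency ratio: 50.4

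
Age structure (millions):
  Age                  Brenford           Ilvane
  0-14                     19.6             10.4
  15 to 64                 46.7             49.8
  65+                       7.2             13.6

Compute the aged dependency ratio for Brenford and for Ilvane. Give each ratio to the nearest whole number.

Brenford: 15
Ilvane: 27

Brenford: 7.2 / 46.7 × 100 = 15
Ilvane: 13.6 / 49.8 × 100 = 27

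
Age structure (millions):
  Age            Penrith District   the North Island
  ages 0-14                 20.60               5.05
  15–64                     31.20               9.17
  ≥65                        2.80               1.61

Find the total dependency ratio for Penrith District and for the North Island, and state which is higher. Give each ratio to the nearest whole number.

Penrith District: 75
the North Island: 73
Higher: Penrith District

Penrith District: (20.60 + 2.80) / 31.20 × 100 = 23.40 / 31.20 × 100 = 75
the North Island: (5.05 + 1.61) / 9.17 × 100 = 6.66 / 9.17 × 100 = 73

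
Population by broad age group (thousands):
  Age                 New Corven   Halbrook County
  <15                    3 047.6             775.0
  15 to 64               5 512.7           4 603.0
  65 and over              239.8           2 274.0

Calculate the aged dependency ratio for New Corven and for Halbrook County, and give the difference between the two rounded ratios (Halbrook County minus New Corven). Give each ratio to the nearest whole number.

New Corven: 4
Halbrook County: 49
Difference: +45

New Corven: 239.8 / 5 512.7 × 100 = 4
Halbrook County: 2 274.0 / 4 603.0 × 100 = 49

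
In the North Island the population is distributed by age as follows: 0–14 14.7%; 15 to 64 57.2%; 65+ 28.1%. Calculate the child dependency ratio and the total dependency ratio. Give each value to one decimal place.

Youth dependency ratio: 25.7
Total dependency ratio: 74.8

Youth dependency ratio = 14.7 / 57.2 × 100 = 25.7
Total dependency ratio = (14.7 + 28.1) / 57.2 × 100 = 42.8 / 57.2 × 100 = 74.8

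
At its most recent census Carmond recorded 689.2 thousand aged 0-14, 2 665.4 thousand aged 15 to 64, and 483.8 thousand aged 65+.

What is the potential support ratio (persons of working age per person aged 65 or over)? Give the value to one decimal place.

Potential support ratio: 5.5

Potential support ratio = 2 665.4 / 483.8 = 5.5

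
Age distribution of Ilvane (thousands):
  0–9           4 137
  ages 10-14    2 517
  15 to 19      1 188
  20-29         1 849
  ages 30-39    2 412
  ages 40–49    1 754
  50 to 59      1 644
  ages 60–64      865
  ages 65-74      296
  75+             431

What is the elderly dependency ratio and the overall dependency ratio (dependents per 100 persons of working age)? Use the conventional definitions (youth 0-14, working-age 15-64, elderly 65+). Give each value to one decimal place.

Old-age dependency ratio: 7.5
Total dependency ratio: 76.0

0–14: 4 137 + 2 517 = 6 654
15–64: 1 188 + 1 849 + 2 412 + 1 754 + 1 644 + 865 = 9 712
65+: 296 + 431 = 727
Old-age dependency ratio = 727 / 9 712 × 100 = 7.5
Total dependency ratio = (6 654 + 727) / 9 712 × 100 = 7 381 / 9 712 × 100 = 76.0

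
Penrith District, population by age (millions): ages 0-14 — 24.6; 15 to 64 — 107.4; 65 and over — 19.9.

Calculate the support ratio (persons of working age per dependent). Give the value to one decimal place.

Support ratio: 2.4

Support ratio = 107.4 / (24.6 + 19.9) = 107.4 / 44.5 = 2.4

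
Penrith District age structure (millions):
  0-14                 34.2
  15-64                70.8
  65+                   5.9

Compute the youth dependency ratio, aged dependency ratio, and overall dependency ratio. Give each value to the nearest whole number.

Youth dependency ratio = 34.2 / 70.8 × 100 = 48
Old-age dependency ratio = 5.9 / 70.8 × 100 = 8
Total dependency ratio = (34.2 + 5.9) / 70.8 × 100 = 40.1 / 70.8 × 100 = 57

Youth dependency ratio: 48
Old-age dependency ratio: 8
Total dependency ratio: 57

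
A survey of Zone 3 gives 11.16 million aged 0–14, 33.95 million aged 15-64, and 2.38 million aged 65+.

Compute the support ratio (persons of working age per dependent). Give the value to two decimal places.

Support ratio = 33.95 / (11.16 + 2.38) = 33.95 / 13.54 = 2.51

Support ratio: 2.51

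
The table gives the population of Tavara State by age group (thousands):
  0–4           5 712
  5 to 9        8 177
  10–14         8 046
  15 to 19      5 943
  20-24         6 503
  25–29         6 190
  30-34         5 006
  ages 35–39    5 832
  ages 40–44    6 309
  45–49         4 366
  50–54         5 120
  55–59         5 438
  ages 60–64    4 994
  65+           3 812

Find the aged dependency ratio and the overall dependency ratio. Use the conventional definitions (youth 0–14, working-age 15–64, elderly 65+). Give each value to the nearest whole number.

0–14: 5 712 + 8 177 + 8 046 = 21 935
15–64: 5 943 + 6 503 + 6 190 + 5 006 + 5 832 + 6 309 + 4 366 + 5 120 + 5 438 + 4 994 = 55 701
65+: 3 812
Old-age dependency ratio = 3 812 / 55 701 × 100 = 7
Total dependency ratio = (21 935 + 3 812) / 55 701 × 100 = 25 747 / 55 701 × 100 = 46

Old-age dependency ratio: 7
Total dependency ratio: 46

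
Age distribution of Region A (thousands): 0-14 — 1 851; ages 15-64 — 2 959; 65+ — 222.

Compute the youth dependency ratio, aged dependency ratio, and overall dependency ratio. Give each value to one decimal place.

Youth dependency ratio: 62.6
Old-age dependency ratio: 7.5
Total dependency ratio: 70.1

Youth dependency ratio = 1 851 / 2 959 × 100 = 62.6
Old-age dependency ratio = 222 / 2 959 × 100 = 7.5
Total dependency ratio = (1 851 + 222) / 2 959 × 100 = 2 073 / 2 959 × 100 = 70.1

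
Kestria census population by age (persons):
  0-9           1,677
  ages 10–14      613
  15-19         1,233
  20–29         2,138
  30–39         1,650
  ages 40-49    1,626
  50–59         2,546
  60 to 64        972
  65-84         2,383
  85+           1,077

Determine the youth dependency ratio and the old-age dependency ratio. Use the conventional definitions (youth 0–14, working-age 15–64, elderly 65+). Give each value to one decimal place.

Youth dependency ratio: 22.5
Old-age dependency ratio: 34.0

0–14: 1,677 + 613 = 2,290
15–64: 1,233 + 2,138 + 1,650 + 1,626 + 2,546 + 972 = 10,165
65+: 2,383 + 1,077 = 3,460
Youth dependency ratio = 2,290 / 10,165 × 100 = 22.5
Old-age dependency ratio = 3,460 / 10,165 × 100 = 34.0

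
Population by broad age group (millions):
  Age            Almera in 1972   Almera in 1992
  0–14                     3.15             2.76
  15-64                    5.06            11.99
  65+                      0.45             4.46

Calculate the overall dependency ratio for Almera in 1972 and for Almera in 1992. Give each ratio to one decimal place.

Almera in 1972: 71.1
Almera in 1992: 60.2

Almera in 1972: (3.15 + 0.45) / 5.06 × 100 = 3.60 / 5.06 × 100 = 71.1
Almera in 1992: (2.76 + 4.46) / 11.99 × 100 = 7.22 / 11.99 × 100 = 60.2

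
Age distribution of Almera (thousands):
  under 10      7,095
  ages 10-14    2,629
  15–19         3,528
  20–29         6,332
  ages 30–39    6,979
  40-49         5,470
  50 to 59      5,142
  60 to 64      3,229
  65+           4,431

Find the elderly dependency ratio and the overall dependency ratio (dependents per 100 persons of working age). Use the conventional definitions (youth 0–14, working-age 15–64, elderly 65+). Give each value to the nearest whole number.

0–14: 7,095 + 2,629 = 9,724
15–64: 3,528 + 6,332 + 6,979 + 5,470 + 5,142 + 3,229 = 30,680
65+: 4,431
Old-age dependency ratio = 4,431 / 30,680 × 100 = 14
Total dependency ratio = (9,724 + 4,431) / 30,680 × 100 = 14,155 / 30,680 × 100 = 46

Old-age dependency ratio: 14
Total dependency ratio: 46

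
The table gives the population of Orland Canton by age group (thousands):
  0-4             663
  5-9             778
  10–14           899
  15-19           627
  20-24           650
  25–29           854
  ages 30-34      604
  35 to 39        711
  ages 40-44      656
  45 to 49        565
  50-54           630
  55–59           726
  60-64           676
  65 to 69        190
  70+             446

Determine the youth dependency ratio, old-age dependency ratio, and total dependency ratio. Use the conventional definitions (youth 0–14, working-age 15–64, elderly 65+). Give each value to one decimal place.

0–14: 663 + 778 + 899 = 2340
15–64: 627 + 650 + 854 + 604 + 711 + 656 + 565 + 630 + 726 + 676 = 6699
65+: 190 + 446 = 636
Youth dependency ratio = 2340 / 6699 × 100 = 34.9
Old-age dependency ratio = 636 / 6699 × 100 = 9.5
Total dependency ratio = (2340 + 636) / 6699 × 100 = 2976 / 6699 × 100 = 44.4

Youth dependency ratio: 34.9
Old-age dependency ratio: 9.5
Total dependency ratio: 44.4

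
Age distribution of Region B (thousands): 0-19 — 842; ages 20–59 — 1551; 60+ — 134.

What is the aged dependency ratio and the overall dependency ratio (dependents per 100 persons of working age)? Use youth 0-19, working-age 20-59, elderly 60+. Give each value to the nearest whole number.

Old-age dependency ratio = 134 / 1551 × 100 = 9
Total dependency ratio = (842 + 134) / 1551 × 100 = 976 / 1551 × 100 = 63

Old-age dependency ratio: 9
Total dependency ratio: 63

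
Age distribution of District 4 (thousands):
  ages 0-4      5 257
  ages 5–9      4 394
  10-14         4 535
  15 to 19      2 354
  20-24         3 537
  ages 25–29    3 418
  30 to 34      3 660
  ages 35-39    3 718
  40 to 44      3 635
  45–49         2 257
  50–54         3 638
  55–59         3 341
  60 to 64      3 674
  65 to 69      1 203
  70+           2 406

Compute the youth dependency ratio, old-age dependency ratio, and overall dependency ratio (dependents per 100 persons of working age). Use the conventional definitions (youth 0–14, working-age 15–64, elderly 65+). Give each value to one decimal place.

0–14: 5 257 + 4 394 + 4 535 = 14 186
15–64: 2 354 + 3 537 + 3 418 + 3 660 + 3 718 + 3 635 + 2 257 + 3 638 + 3 341 + 3 674 = 33 232
65+: 1 203 + 2 406 = 3 609
Youth dependency ratio = 14 186 / 33 232 × 100 = 42.7
Old-age dependency ratio = 3 609 / 33 232 × 100 = 10.9
Total dependency ratio = (14 186 + 3 609) / 33 232 × 100 = 17 795 / 33 232 × 100 = 53.5

Youth dependency ratio: 42.7
Old-age dependency ratio: 10.9
Total dependency ratio: 53.5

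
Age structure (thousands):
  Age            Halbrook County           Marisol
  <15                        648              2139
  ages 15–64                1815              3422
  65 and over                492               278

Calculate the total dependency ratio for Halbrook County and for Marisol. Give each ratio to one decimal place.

Halbrook County: 62.8
Marisol: 70.6

Halbrook County: (648 + 492) / 1815 × 100 = 1140 / 1815 × 100 = 62.8
Marisol: (2139 + 278) / 3422 × 100 = 2417 / 3422 × 100 = 70.6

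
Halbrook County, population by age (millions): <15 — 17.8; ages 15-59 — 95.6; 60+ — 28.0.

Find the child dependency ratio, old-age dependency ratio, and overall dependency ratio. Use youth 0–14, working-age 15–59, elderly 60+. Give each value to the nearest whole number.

Youth dependency ratio: 19
Old-age dependency ratio: 29
Total dependency ratio: 48

Youth dependency ratio = 17.8 / 95.6 × 100 = 19
Old-age dependency ratio = 28.0 / 95.6 × 100 = 29
Total dependency ratio = (17.8 + 28.0) / 95.6 × 100 = 45.8 / 95.6 × 100 = 48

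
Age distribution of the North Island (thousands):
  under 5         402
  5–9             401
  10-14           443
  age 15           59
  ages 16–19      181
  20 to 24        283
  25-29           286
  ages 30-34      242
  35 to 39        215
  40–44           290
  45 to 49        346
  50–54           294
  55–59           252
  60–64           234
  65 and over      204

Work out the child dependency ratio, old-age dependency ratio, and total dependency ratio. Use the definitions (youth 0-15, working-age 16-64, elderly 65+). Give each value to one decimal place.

0–15: 402 + 401 + 443 + 59 = 1305
16–64: 181 + 283 + 286 + 242 + 215 + 290 + 346 + 294 + 252 + 234 = 2623
65+: 204
Youth dependency ratio = 1305 / 2623 × 100 = 49.8
Old-age dependency ratio = 204 / 2623 × 100 = 7.8
Total dependency ratio = (1305 + 204) / 2623 × 100 = 1509 / 2623 × 100 = 57.5

Youth dependency ratio: 49.8
Old-age dependency ratio: 7.8
Total dependency ratio: 57.5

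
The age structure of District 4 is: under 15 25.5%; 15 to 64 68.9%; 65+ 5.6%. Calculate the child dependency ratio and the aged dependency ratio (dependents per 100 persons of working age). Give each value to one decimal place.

Youth dependency ratio = 25.5 / 68.9 × 100 = 37.0
Old-age dependency ratio = 5.6 / 68.9 × 100 = 8.1

Youth dependency ratio: 37.0
Old-age dependency ratio: 8.1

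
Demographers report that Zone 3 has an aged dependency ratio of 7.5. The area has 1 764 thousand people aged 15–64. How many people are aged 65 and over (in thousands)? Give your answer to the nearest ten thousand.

Aged 65 and over: 130

Old-age dependency ratio = elderly / working-age × 100
7.5 = E / 1 764 × 100
⇒ 130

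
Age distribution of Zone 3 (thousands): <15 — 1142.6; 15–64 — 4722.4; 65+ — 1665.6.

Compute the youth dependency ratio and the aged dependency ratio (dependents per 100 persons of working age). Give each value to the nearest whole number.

Youth dependency ratio = 1142.6 / 4722.4 × 100 = 24
Old-age dependency ratio = 1665.6 / 4722.4 × 100 = 35

Youth dependency ratio: 24
Old-age dependency ratio: 35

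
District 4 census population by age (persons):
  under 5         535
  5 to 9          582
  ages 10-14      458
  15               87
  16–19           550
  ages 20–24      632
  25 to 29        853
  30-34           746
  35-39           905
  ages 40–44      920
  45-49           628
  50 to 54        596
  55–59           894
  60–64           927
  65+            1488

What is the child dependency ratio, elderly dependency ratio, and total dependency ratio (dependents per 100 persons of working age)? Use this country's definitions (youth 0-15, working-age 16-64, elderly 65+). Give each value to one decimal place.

0–15: 535 + 582 + 458 + 87 = 1662
16–64: 550 + 632 + 853 + 746 + 905 + 920 + 628 + 596 + 894 + 927 = 7651
65+: 1488
Youth dependency ratio = 1662 / 7651 × 100 = 21.7
Old-age dependency ratio = 1488 / 7651 × 100 = 19.4
Total dependency ratio = (1662 + 1488) / 7651 × 100 = 3150 / 7651 × 100 = 41.2

Youth dependency ratio: 21.7
Old-age dependency ratio: 19.4
Total dependency ratio: 41.2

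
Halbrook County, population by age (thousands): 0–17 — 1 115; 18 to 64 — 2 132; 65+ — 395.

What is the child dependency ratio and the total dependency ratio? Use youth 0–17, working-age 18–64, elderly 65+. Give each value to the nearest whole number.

Youth dependency ratio: 52
Total dependency ratio: 71

Youth dependency ratio = 1 115 / 2 132 × 100 = 52
Total dependency ratio = (1 115 + 395) / 2 132 × 100 = 1 510 / 2 132 × 100 = 71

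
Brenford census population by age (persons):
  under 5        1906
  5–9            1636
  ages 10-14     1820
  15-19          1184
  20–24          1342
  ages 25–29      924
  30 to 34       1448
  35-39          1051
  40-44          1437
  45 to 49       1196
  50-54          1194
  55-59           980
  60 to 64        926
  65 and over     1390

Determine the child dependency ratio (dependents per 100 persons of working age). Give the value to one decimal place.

Youth dependency ratio: 45.9

0–14: 1906 + 1636 + 1820 = 5362
15–64: 1184 + 1342 + 924 + 1448 + 1051 + 1437 + 1196 + 1194 + 980 + 926 = 11682
65+: 1390
Youth dependency ratio = 5362 / 11682 × 100 = 45.9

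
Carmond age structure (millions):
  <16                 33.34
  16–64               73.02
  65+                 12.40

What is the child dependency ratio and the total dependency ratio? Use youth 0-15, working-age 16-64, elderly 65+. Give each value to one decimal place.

Youth dependency ratio = 33.34 / 73.02 × 100 = 45.7
Total dependency ratio = (33.34 + 12.40) / 73.02 × 100 = 45.74 / 73.02 × 100 = 62.6

Youth dependency ratio: 45.7
Total dependency ratio: 62.6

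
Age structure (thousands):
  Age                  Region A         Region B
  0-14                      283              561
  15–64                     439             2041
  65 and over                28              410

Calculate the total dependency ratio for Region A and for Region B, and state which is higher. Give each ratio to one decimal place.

Region A: (283 + 28) / 439 × 100 = 311 / 439 × 100 = 70.8
Region B: (561 + 410) / 2041 × 100 = 971 / 2041 × 100 = 47.6

Region A: 70.8
Region B: 47.6
Higher: Region A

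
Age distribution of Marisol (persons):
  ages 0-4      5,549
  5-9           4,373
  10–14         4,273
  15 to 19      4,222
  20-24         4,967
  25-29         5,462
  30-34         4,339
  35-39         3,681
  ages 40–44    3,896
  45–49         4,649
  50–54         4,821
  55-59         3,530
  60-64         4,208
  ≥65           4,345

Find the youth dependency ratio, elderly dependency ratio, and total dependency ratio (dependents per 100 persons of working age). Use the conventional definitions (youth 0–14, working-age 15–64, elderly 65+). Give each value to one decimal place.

0–14: 5,549 + 4,373 + 4,273 = 14,195
15–64: 4,222 + 4,967 + 5,462 + 4,339 + 3,681 + 3,896 + 4,649 + 4,821 + 3,530 + 4,208 = 43,775
65+: 4,345
Youth dependency ratio = 14,195 / 43,775 × 100 = 32.4
Old-age dependency ratio = 4,345 / 43,775 × 100 = 9.9
Total dependency ratio = (14,195 + 4,345) / 43,775 × 100 = 18,540 / 43,775 × 100 = 42.4

Youth dependency ratio: 32.4
Old-age dependency ratio: 9.9
Total dependency ratio: 42.4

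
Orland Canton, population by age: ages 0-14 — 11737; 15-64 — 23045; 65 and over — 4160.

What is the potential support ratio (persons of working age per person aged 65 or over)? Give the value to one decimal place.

Potential support ratio: 5.5

Potential support ratio = 23045 / 4160 = 5.5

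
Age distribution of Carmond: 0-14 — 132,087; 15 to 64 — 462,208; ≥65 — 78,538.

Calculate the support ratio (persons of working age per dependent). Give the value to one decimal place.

Support ratio = 462,208 / (132,087 + 78,538) = 462,208 / 210,625 = 2.2

Support ratio: 2.2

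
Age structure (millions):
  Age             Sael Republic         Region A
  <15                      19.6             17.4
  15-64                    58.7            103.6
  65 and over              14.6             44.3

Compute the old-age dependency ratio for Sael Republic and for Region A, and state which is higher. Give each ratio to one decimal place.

Sael Republic: 24.9
Region A: 42.8
Higher: Region A

Sael Republic: 14.6 / 58.7 × 100 = 24.9
Region A: 44.3 / 103.6 × 100 = 42.8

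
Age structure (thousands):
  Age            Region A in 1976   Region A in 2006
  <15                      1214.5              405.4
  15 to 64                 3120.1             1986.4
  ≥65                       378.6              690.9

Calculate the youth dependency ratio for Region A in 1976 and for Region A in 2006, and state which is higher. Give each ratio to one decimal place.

Region A in 1976: 38.9
Region A in 2006: 20.4
Higher: Region A in 1976

Region A in 1976: 1214.5 / 3120.1 × 100 = 38.9
Region A in 2006: 405.4 / 1986.4 × 100 = 20.4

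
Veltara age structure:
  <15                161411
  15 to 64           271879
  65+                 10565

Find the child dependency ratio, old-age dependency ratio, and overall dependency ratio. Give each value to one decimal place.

Youth dependency ratio: 59.4
Old-age dependency ratio: 3.9
Total dependency ratio: 63.3

Youth dependency ratio = 161411 / 271879 × 100 = 59.4
Old-age dependency ratio = 10565 / 271879 × 100 = 3.9
Total dependency ratio = (161411 + 10565) / 271879 × 100 = 171976 / 271879 × 100 = 63.3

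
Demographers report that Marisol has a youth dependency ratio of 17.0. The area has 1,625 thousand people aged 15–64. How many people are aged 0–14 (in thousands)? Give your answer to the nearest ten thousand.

Aged 0–14: 280

Youth dependency ratio = youth / working-age × 100
17.0 = Y / 1,625 × 100
⇒ 280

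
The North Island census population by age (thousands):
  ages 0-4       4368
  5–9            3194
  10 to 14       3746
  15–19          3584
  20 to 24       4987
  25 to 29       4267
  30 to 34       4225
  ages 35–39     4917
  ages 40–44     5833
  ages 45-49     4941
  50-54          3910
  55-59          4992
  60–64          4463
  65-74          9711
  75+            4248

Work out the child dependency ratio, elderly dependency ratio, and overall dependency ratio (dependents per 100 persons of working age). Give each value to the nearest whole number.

0–14: 4368 + 3194 + 3746 = 11308
15–64: 3584 + 4987 + 4267 + 4225 + 4917 + 5833 + 4941 + 3910 + 4992 + 4463 = 46119
65+: 9711 + 4248 = 13959
Youth dependency ratio = 11308 / 46119 × 100 = 25
Old-age dependency ratio = 13959 / 46119 × 100 = 30
Total dependency ratio = (11308 + 13959) / 46119 × 100 = 25267 / 46119 × 100 = 55

Youth dependency ratio: 25
Old-age dependency ratio: 30
Total dependency ratio: 55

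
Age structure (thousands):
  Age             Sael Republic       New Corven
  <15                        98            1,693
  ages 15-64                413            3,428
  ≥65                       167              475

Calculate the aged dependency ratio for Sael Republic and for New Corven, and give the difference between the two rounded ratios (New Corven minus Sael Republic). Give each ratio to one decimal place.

Sael Republic: 167 / 413 × 100 = 40.4
New Corven: 475 / 3,428 × 100 = 13.9

Sael Republic: 40.4
New Corven: 13.9
Difference: -26.5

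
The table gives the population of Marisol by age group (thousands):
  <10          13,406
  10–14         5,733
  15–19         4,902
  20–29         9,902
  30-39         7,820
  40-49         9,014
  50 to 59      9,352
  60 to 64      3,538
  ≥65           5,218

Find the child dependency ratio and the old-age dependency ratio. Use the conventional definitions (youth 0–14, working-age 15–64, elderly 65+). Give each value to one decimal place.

Youth dependency ratio: 43.0
Old-age dependency ratio: 11.7

0–14: 13,406 + 5,733 = 19,139
15–64: 4,902 + 9,902 + 7,820 + 9,014 + 9,352 + 3,538 = 44,528
65+: 5,218
Youth dependency ratio = 19,139 / 44,528 × 100 = 43.0
Old-age dependency ratio = 5,218 / 44,528 × 100 = 11.7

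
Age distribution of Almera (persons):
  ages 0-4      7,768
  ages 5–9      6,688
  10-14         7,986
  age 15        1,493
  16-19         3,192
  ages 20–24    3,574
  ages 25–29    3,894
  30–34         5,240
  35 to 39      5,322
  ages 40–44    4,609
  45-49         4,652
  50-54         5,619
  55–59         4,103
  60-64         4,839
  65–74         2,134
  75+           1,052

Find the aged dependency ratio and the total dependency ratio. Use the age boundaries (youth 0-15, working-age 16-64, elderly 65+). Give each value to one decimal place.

0–15: 7,768 + 6,688 + 7,986 + 1,493 = 23,935
16–64: 3,192 + 3,574 + 3,894 + 5,240 + 5,322 + 4,609 + 4,652 + 5,619 + 4,103 + 4,839 = 45,044
65+: 2,134 + 1,052 = 3,186
Old-age dependency ratio = 3,186 / 45,044 × 100 = 7.1
Total dependency ratio = (23,935 + 3,186) / 45,044 × 100 = 27,121 / 45,044 × 100 = 60.2

Old-age dependency ratio: 7.1
Total dependency ratio: 60.2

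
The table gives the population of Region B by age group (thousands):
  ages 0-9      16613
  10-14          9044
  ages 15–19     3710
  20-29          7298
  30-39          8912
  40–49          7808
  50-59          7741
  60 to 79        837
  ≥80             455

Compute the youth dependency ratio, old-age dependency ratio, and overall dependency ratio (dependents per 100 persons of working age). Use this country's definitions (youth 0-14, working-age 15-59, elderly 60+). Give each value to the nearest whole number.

0–14: 16613 + 9044 = 25657
15–59: 3710 + 7298 + 8912 + 7808 + 7741 = 35469
60+: 837 + 455 = 1292
Youth dependency ratio = 25657 / 35469 × 100 = 72
Old-age dependency ratio = 1292 / 35469 × 100 = 4
Total dependency ratio = (25657 + 1292) / 35469 × 100 = 26949 / 35469 × 100 = 76

Youth dependency ratio: 72
Old-age dependency ratio: 4
Total dependency ratio: 76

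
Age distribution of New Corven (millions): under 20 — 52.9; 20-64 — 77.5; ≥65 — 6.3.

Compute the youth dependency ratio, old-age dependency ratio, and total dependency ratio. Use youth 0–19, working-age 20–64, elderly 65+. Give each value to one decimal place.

Youth dependency ratio: 68.3
Old-age dependency ratio: 8.1
Total dependency ratio: 76.4

Youth dependency ratio = 52.9 / 77.5 × 100 = 68.3
Old-age dependency ratio = 6.3 / 77.5 × 100 = 8.1
Total dependency ratio = (52.9 + 6.3) / 77.5 × 100 = 59.2 / 77.5 × 100 = 76.4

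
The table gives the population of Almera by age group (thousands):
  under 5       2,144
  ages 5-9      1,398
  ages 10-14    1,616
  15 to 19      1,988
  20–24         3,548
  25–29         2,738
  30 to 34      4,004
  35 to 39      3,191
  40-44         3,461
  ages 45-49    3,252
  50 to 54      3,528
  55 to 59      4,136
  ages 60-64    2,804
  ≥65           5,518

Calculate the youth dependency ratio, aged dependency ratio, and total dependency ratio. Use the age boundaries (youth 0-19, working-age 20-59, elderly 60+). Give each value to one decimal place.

Youth dependency ratio: 25.7
Old-age dependency ratio: 29.9
Total dependency ratio: 55.5

0–19: 2,144 + 1,398 + 1,616 + 1,988 = 7,146
20–59: 3,548 + 2,738 + 4,004 + 3,191 + 3,461 + 3,252 + 3,528 + 4,136 = 27,858
60+: 2,804 + 5,518 = 8,322
Youth dependency ratio = 7,146 / 27,858 × 100 = 25.7
Old-age dependency ratio = 8,322 / 27,858 × 100 = 29.9
Total dependency ratio = (7,146 + 8,322) / 27,858 × 100 = 15,468 / 27,858 × 100 = 55.5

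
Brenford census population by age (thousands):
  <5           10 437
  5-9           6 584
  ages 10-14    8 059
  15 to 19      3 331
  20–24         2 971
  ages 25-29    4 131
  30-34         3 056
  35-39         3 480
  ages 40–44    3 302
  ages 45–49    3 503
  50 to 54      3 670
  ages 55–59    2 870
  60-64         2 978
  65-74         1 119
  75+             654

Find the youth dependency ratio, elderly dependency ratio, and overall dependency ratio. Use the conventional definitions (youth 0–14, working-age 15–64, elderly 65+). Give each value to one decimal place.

0–14: 10 437 + 6 584 + 8 059 = 25 080
15–64: 3 331 + 2 971 + 4 131 + 3 056 + 3 480 + 3 302 + 3 503 + 3 670 + 2 870 + 2 978 = 33 292
65+: 1 119 + 654 = 1 773
Youth dependency ratio = 25 080 / 33 292 × 100 = 75.3
Old-age dependency ratio = 1 773 / 33 292 × 100 = 5.3
Total dependency ratio = (25 080 + 1 773) / 33 292 × 100 = 26 853 / 33 292 × 100 = 80.7

Youth dependency ratio: 75.3
Old-age dependency ratio: 5.3
Total dependency ratio: 80.7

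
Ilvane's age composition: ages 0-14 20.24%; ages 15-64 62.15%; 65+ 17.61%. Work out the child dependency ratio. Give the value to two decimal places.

Youth dependency ratio = 20.24 / 62.15 × 100 = 32.57

Youth dependency ratio: 32.57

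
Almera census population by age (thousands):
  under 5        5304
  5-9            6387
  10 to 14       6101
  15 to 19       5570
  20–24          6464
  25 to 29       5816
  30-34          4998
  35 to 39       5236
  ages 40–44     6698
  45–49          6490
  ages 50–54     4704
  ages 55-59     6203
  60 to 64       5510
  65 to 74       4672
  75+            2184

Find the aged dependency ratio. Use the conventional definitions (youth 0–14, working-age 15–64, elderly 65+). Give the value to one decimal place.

Old-age dependency ratio: 11.9

0–14: 5304 + 6387 + 6101 = 17792
15–64: 5570 + 6464 + 5816 + 4998 + 5236 + 6698 + 6490 + 4704 + 6203 + 5510 = 57689
65+: 4672 + 2184 = 6856
Old-age dependency ratio = 6856 / 57689 × 100 = 11.9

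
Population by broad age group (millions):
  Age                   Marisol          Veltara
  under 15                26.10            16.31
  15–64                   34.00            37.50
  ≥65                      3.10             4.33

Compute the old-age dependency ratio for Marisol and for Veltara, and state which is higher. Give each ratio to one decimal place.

Marisol: 3.10 / 34.00 × 100 = 9.1
Veltara: 4.33 / 37.50 × 100 = 11.5

Marisol: 9.1
Veltara: 11.5
Higher: Veltara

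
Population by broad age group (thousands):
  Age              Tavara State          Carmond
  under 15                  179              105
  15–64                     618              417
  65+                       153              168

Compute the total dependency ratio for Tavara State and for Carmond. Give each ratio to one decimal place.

Tavara State: 53.7
Carmond: 65.5

Tavara State: (179 + 153) / 618 × 100 = 332 / 618 × 100 = 53.7
Carmond: (105 + 168) / 417 × 100 = 273 / 417 × 100 = 65.5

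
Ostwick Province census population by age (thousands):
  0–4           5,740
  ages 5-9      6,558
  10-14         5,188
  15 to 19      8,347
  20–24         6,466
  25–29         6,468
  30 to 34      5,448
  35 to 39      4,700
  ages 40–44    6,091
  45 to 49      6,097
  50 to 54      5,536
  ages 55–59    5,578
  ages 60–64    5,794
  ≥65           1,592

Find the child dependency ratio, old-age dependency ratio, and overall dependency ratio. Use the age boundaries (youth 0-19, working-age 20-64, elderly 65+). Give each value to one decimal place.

Youth dependency ratio: 49.5
Old-age dependency ratio: 3.1
Total dependency ratio: 52.6

0–19: 5,740 + 6,558 + 5,188 + 8,347 = 25,833
20–64: 6,466 + 6,468 + 5,448 + 4,700 + 6,091 + 6,097 + 5,536 + 5,578 + 5,794 = 52,178
65+: 1,592
Youth dependency ratio = 25,833 / 52,178 × 100 = 49.5
Old-age dependency ratio = 1,592 / 52,178 × 100 = 3.1
Total dependency ratio = (25,833 + 1,592) / 52,178 × 100 = 27,425 / 52,178 × 100 = 52.6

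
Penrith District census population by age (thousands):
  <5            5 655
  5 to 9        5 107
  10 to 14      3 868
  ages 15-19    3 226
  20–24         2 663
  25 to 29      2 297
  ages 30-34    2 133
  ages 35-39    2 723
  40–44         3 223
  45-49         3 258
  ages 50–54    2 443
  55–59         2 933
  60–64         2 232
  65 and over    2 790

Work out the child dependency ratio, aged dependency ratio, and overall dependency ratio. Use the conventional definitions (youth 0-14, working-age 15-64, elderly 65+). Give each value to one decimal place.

Youth dependency ratio: 53.9
Old-age dependency ratio: 10.3
Total dependency ratio: 64.2

0–14: 5 655 + 5 107 + 3 868 = 14 630
15–64: 3 226 + 2 663 + 2 297 + 2 133 + 2 723 + 3 223 + 3 258 + 2 443 + 2 933 + 2 232 = 27 131
65+: 2 790
Youth dependency ratio = 14 630 / 27 131 × 100 = 53.9
Old-age dependency ratio = 2 790 / 27 131 × 100 = 10.3
Total dependency ratio = (14 630 + 2 790) / 27 131 × 100 = 17 420 / 27 131 × 100 = 64.2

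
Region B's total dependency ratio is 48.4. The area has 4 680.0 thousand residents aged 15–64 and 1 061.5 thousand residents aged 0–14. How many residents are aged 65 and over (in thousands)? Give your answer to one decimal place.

Total dependency ratio = (youth + elderly) / working-age × 100
48.4 = (1 061.5 + E) / 4 680.0 × 100
⇒ 1 203.6

Aged 65 and over: 1 203.6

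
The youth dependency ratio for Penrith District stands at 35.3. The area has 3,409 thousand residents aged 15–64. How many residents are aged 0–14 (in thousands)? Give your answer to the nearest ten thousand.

Aged 0–14: 1,200

Youth dependency ratio = youth / working-age × 100
35.3 = Y / 3,409 × 100
⇒ 1,200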